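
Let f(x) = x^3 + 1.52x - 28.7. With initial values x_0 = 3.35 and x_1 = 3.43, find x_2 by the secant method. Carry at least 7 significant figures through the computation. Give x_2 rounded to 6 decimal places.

2.961439

f(x_0) = 13.987375, f(x_1) = 16.867207
x_2 = 3.430000 - (16.867207)·(3.430000 - 3.350000)/(16.867207 - (13.987375)) = 2.961439; f(x_2) = 1.773569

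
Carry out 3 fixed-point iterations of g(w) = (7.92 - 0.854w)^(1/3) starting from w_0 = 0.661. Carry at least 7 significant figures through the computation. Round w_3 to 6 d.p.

1.851414

w_1 = g(0.661000) = 1.944782
w_2 = g(1.944782) = 1.842915
w_3 = g(1.842915) = 1.851414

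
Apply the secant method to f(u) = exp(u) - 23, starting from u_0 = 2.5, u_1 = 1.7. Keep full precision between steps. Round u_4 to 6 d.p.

2.983197

Secant update: u_(k+1) = u_k − f(u_k)·(u_k − u_(k-1))/(f(u_k) − f(u_(k-1))).
f(u_0) = -10.817506, f(u_1) = -17.526053
u_2 = 1.700000 - (-17.526053)·(1.700000 - 2.500000)/(-17.526053 - (-10.817506)) = 3.789997; f(u_2) = 21.256267
u_3 = 3.789997 - (21.256267)·(3.789997 - 1.700000)/(21.256267 - (-17.526053)) = 2.644487; f(u_3) = -8.923778
u_4 = 2.644487 - (-8.923778)·(2.644487 - 3.789997)/(-8.923778 - (21.256267)) = 2.983197; f(u_4) = -3.249145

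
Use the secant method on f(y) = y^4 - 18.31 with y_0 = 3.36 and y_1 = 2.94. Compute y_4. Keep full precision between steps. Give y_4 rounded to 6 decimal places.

f(y_0) = 109.145068, f(y_1) = 56.401821
y_2 = 2.940000 - (56.401821)·(2.940000 - 3.360000)/(56.401821 - (109.145068)) = 2.490866; f(y_2) = 20.184770
y_3 = 2.490866 - (20.184770)·(2.490866 - 2.940000)/(20.184770 - (56.401821)) = 2.240552; f(y_3) = 6.891124
y_4 = 2.240552 - (6.891124)·(2.240552 - 2.490866)/(6.891124 - (20.184770)) = 2.110794; f(y_4) = 1.541058

2.110794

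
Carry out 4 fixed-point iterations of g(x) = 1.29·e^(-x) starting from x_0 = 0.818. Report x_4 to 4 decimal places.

0.6928

x_1 = g(0.818000) = 0.569294
x_2 = g(0.569294) = 0.730043
x_3 = g(0.730043) = 0.621636
x_4 = g(0.621636) = 0.692814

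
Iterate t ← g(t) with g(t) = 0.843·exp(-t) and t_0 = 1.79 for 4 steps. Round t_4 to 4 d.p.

0.5621

t_1 = g(1.790000) = 0.140747
t_2 = g(0.140747) = 0.732321
t_3 = g(0.732321) = 0.405307
t_4 = g(0.405307) = 0.562089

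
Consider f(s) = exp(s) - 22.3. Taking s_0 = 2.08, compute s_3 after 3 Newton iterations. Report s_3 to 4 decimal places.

3.1288

Newton update: s ← s − f(s)/f'(s).
f'(s) = exp(s)
s_0 = 2.080000: f = -14.295531, f' = 8.004469 → s_1 = 2.080000 - (-14.295531)/(8.004469) = 3.865944
s_1 = 3.865944: f = 25.448313, f' = 47.748313 → s_2 = 3.865944 - (25.448313)/(47.748313) = 3.332976
s_2 = 3.332976: f = 5.721608, f' = 28.021608 → s_3 = 3.332976 - (5.721608)/(28.021608) = 3.128790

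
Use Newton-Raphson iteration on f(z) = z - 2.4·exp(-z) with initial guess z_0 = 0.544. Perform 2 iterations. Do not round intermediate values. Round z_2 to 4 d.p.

0.9383

Newton update: z ← z − f(z)/f'(z).
f'(z) = 1 + 2.4·exp(-z)
z_0 = 0.544000: f = -0.849013, f' = 2.393013 → z_1 = 0.544000 - (-0.849013)/(2.393013) = 0.898788
z_1 = 0.898788: f = -0.078162, f' = 1.976950 → z_2 = 0.898788 - (-0.078162)/(1.976950) = 0.938325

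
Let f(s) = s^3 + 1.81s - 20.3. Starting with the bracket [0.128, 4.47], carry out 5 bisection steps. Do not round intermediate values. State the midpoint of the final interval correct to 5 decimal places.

f(0.128000) = -20.066223, f(4.470000) = 77.105323 (opposite signs)
step 1: m = 2.299000, f(m) = -3.987673 < 0 → root in [2.299000, 4.470000]
step 2: m = 3.384500, f(m) = 24.594852 > 0 → root in [2.299000, 3.384500]
step 3: m = 2.841750, f(m) = 7.792242 > 0 → root in [2.299000, 2.841750]
step 4: m = 2.570375, f(m) = 1.334403 > 0 → root in [2.299000, 2.570375]
step 5: m = 2.434687, f(m) = -1.461111 < 0 → root in [2.434687, 2.570375]
Midpoint of [2.434687, 2.570375] = 2.502531

2.50253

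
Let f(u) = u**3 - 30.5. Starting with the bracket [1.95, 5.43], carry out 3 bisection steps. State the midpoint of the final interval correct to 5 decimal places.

f(1.950000) = -23.085125, f(5.430000) = 129.603007 (opposite signs)
step 1: m = 3.690000, f(m) = 19.743409 > 0 → root in [1.950000, 3.690000]
step 2: m = 2.820000, f(m) = -8.074232 < 0 → root in [2.820000, 3.690000]
step 3: m = 3.255000, f(m) = 3.986806 > 0 → root in [2.820000, 3.255000]
Midpoint of [2.820000, 3.255000] = 3.037500

3.03750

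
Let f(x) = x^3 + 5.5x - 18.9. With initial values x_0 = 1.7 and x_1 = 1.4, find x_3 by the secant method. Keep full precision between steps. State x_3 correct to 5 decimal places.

1.97874

Secant update: x_(k+1) = x_k − f(x_k)·(x_k − x_(k-1))/(f(x_k) − f(x_(k-1))).
f(x_0) = -4.637000, f(x_1) = -8.456000
x_2 = 1.400000 - (-8.456000)·(1.400000 - 1.700000)/(-8.456000 - (-4.637000)) = 2.064258; f(x_2) = 1.249549
x_3 = 2.064258 - (1.249549)·(2.064258 - 1.400000)/(1.249549 - (-8.456000)) = 1.978737; f(x_3) = -0.269395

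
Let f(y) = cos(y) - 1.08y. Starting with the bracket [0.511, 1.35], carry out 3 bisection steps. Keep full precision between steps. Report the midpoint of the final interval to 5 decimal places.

0.66831

f(0.511000) = 0.320376, f(1.350000) = -1.238993 (opposite signs)
step 1: m = 0.930500, f(m) = -0.407507 < 0 → root in [0.511000, 0.930500]
step 2: m = 0.720750, f(m) = -0.027099 < 0 → root in [0.511000, 0.720750]
step 3: m = 0.615875, f(m) = 0.151123 > 0 → root in [0.615875, 0.720750]
Midpoint of [0.615875, 0.720750] = 0.668312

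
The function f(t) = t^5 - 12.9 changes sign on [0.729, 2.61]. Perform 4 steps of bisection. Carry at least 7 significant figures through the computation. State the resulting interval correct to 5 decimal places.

[1.55194, 1.66950]

f(0.729000) = -12.694109, f(2.610000) = 108.216284 (opposite signs)
step 1: m = 1.669500, f(m) = 0.069765 > 0 → root in [0.729000, 1.669500]
step 2: m = 1.199250, f(m) = -10.419446 < 0 → root in [1.199250, 1.669500]
step 3: m = 1.434375, f(m) = -6.828255 < 0 → root in [1.434375, 1.669500]
step 4: m = 1.551937, f(m) = -3.897334 < 0 → root in [1.551937, 1.669500]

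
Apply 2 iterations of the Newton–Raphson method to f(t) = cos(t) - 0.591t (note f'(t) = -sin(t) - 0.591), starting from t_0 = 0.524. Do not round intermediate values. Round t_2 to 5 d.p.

0.96524

t_0 = 0.524000: f = 0.556141, f' = -1.091347 → t_1 = 0.524000 - (0.556141)/(-1.091347) = 1.033591
t_1 = 1.033591: f = -0.099115, f' = -1.450142 → t_2 = 1.033591 - (-0.099115)/(-1.450142) = 0.965242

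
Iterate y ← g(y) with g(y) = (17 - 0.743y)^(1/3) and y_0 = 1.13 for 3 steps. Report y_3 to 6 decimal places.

y_1 = g(1.130000) = 2.528235
y_2 = g(2.528235) = 2.472854
y_3 = g(2.472854) = 2.475095

2.475095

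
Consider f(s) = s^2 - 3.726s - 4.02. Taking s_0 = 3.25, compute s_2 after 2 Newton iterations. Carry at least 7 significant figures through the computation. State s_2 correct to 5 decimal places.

4.66350

f'(s) = 2s - 3.726
s_0 = 3.250000: f = -5.567000, f' = 2.774000 → s_1 = 3.250000 - (-5.567000)/(2.774000) = 5.256849
s_1 = 5.256849: f = 4.027444, f' = 6.787699 → s_2 = 5.256849 - (4.027444)/(6.787699) = 4.663505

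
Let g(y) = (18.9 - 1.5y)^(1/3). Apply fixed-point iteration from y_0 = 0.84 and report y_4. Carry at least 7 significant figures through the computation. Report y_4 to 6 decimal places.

2.476267

y_1 = g(0.840000) = 2.603152
y_2 = g(2.603152) = 2.465953
y_3 = g(2.465953) = 2.477183
y_4 = g(2.477183) = 2.476267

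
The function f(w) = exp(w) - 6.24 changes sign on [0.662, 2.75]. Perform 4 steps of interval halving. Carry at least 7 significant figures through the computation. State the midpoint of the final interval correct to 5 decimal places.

1.77125

f(0.662000) = -4.301334, f(2.750000) = 9.402632 (opposite signs)
step 1: m = 1.706000, f(m) = -0.733110 < 0 → root in [1.706000, 2.750000]
step 2: m = 2.228000, f(m) = 3.041285 > 0 → root in [1.706000, 2.228000]
step 3: m = 1.967000, f(m) = 0.909197 > 0 → root in [1.706000, 1.967000]
step 4: m = 1.836500, f(m) = 0.034539 > 0 → root in [1.706000, 1.836500]
Midpoint of [1.706000, 1.836500] = 1.771250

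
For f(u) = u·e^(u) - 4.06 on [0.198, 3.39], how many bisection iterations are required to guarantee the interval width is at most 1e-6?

Initial width b − a = 3.39 − 0.198 = 3.192000.
After n steps the width is (b−a)/2^n; need (b−a)/2^n ≤ 1e-6.
So n ≥ log₂(3.192000/1e-6) = log₂(3192000.0000) ≈ 21.6060.
Hence n = 22.

22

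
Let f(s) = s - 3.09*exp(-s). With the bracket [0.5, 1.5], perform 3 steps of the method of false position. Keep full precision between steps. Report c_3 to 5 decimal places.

f(0.500000) = -1.374180, f(1.500000) = 0.810528
step 1: c = 1.128999, f(c) = 0.129827 > 0 → new bracket [0.500000, 1.128999]
step 2: c = 1.074704, f(c) = 0.019781 > 0 → new bracket [0.500000, 1.074704]
step 3: c = 1.066548, f(c) = 0.002987 > 0 → new bracket [0.500000, 1.066548]

1.06655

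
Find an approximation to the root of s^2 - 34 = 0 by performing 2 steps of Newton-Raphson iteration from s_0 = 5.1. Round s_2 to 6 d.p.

f'(s) = 2s
s_0 = 5.100000: f = -7.990000, f' = 10.200000 → s_1 = 5.100000 - (-7.990000)/(10.200000) = 5.883333
s_1 = 5.883333: f = 0.613611, f' = 11.766667 → s_2 = 5.883333 - (0.613611)/(11.766667) = 5.831185

5.831185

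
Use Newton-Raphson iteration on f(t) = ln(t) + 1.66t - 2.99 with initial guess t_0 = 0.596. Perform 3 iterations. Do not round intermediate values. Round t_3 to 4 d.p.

1.5408

Newton update: t ← t − f(t)/f'(t).
f'(t) = 1/t + 1.66
t_0 = 0.596000: f = -2.518155, f' = 3.337852 → t_1 = 0.596000 - (-2.518155)/(3.337852) = 1.350424
t_1 = 1.350424: f = -0.447878, f' = 2.400508 → t_2 = 1.350424 - (-0.447878)/(2.400508) = 1.537000
t_2 = 1.537000: f = -0.008747, f' = 2.310618 → t_3 = 1.537000 - (-0.008747)/(2.310618) = 1.540786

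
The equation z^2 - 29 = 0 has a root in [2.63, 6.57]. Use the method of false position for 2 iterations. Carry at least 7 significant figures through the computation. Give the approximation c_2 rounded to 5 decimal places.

5.34892

f(2.630000) = -22.083100, f(6.570000) = 14.164900
step 1: c = 5.030337, f(c) = -3.695710 < 0 → new bracket [5.030337, 6.570000]
step 2: c = 5.348923, f(c) = -0.389018 < 0 → new bracket [5.348923, 6.570000]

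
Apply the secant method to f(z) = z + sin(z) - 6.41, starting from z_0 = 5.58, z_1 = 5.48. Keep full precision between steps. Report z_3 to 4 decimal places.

6.3429

f(z_0) = -1.476651, f(z_1) = -1.649572
z_2 = 5.480000 - (-1.649572)·(5.480000 - 5.580000)/(-1.649572 - (-1.476651)) = 6.433945; f(z_2) = 0.174135
z_3 = 6.433945 - (0.174135)·(6.433945 - 5.480000)/(0.174135 - (-1.649572)) = 6.342859; f(z_3) = -0.007503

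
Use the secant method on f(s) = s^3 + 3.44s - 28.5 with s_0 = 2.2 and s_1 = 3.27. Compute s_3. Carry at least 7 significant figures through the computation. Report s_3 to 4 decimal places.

2.6661

f(s_0) = -10.284000, f(s_1) = 17.714583
s_2 = 3.270000 - (17.714583)·(3.270000 - 2.200000)/(17.714583 - (-10.284000)) = 2.593016; f(s_2) = -2.145290
s_3 = 2.593016 - (-2.145290)·(2.593016 - 3.270000)/(-2.145290 - (17.714583)) = 2.666144; f(s_3) = -0.376641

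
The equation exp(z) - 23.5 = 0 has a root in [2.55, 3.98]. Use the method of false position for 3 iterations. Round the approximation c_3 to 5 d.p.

3.12659

False-position update: c = (a·f(b) − b·f(a))/(f(b) − f(a)); replace the endpoint whose sign matches f(c).
f(2.550000) = -10.692896, f(3.980000) = 30.017034
step 1: c = 2.925605, f(c) = -4.854502 < 0 → new bracket [2.925605, 3.980000]
step 2: c = 3.072388, f(c) = -1.906590 < 0 → new bracket [3.072388, 3.980000]
step 3: c = 3.126594, f(c) = -0.703799 < 0 → new bracket [3.126594, 3.980000]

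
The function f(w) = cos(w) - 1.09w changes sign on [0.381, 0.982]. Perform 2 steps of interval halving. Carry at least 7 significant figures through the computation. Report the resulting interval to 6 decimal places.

f(0.381000) = 0.513003, f(0.982000) = -0.515020 (opposite signs)
step 1: m = 0.681500, f(m) = 0.033794 > 0 → root in [0.681500, 0.982000]
step 2: m = 0.831750, f(m) = -0.233024 < 0 → root in [0.681500, 0.831750]

[0.681500, 0.831750]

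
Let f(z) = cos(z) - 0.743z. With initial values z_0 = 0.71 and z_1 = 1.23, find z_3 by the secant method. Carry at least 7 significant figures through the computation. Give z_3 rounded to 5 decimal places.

f(z_0) = 0.230832, f(z_1) = -0.579652
z_2 = 1.230000 - (-0.579652)·(1.230000 - 0.710000)/(-0.579652 - (0.230832)) = 0.858100; f(z_2) = 0.016308
z_3 = 0.858100 - (0.016308)·(0.858100 - 1.230000)/(0.016308 - (-0.579652)) = 0.868277; f(z_3) = 0.001013

0.86828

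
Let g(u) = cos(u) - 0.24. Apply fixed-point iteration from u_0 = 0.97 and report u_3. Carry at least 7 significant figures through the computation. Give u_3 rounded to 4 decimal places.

0.5200

u_1 = g(0.970000) = 0.325300
u_2 = g(0.325300) = 0.707555
u_3 = g(0.707555) = 0.519953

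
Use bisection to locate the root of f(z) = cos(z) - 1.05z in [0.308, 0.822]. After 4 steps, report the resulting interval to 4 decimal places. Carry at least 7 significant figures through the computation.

[0.6935, 0.7256]

f(0.308000) = 0.629542, f(0.822000) = -0.182342 (opposite signs)
step 1: m = 0.565000, f(m) = 0.251339 > 0 → root in [0.565000, 0.822000]
step 2: m = 0.693500, f(m) = 0.040838 > 0 → root in [0.693500, 0.822000]
step 3: m = 0.757750, f(m) = -0.069253 < 0 → root in [0.693500, 0.757750]
step 4: m = 0.725625, f(m) = -0.013821 < 0 → root in [0.693500, 0.725625]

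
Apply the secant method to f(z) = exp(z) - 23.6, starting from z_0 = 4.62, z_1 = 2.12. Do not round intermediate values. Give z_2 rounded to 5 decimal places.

2.52974

f(z_0) = 77.894032, f(z_1) = -15.268863
z_2 = 2.120000 - (-15.268863)·(2.120000 - 4.620000)/(-15.268863 - (77.894032)) = 2.529736; f(z_2) = -11.049812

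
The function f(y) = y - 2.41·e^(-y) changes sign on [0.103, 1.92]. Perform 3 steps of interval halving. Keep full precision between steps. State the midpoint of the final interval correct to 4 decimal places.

0.8979

f(0.103000) = -2.071126, f(1.920000) = 1.566677 (opposite signs)
step 1: m = 1.011500, f(m) = 0.135048 > 0 → root in [0.103000, 1.011500]
step 2: m = 0.557250, f(m) = -0.823155 < 0 → root in [0.557250, 1.011500]
step 3: m = 0.784375, f(m) = -0.315561 < 0 → root in [0.784375, 1.011500]
Midpoint of [0.784375, 1.011500] = 0.897938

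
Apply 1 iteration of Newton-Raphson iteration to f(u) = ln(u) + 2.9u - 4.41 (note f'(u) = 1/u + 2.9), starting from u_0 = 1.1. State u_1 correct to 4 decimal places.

Newton update: u ← u − f(u)/f'(u).
u_0 = 1.100000: f = -1.124690, f' = 3.809091 → u_1 = 1.100000 - (-1.124690)/(3.809091) = 1.395265

1.3953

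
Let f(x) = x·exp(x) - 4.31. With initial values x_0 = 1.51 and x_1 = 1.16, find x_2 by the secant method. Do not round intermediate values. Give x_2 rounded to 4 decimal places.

1.2281

f(x_0) = 2.525363, f(x_1) = -0.609677
x_2 = 1.160000 - (-0.609677)·(1.160000 - 1.510000)/(-0.609677 - (2.525363)) = 1.228065; f(x_2) = -0.116628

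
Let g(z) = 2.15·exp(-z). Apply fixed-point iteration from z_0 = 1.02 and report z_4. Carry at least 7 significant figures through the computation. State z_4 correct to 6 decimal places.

z_1 = g(1.020000) = 0.775279
z_2 = g(0.775279) = 0.990237
z_3 = g(0.990237) = 0.798701
z_4 = g(0.798701) = 0.967313

0.967313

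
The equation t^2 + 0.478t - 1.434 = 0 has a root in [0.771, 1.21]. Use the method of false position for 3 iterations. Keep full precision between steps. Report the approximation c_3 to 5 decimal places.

f(0.771000) = -0.471021, f(1.210000) = 0.608480
step 1: c = 0.962550, f(c) = -0.047399 < 0 → new bracket [0.962550, 1.210000]
step 2: c = 0.980433, f(c) = -0.004105 < 0 → new bracket [0.980433, 1.210000]
step 3: c = 0.981971, f(c) = -0.000351 < 0 → new bracket [0.981971, 1.210000]

0.98197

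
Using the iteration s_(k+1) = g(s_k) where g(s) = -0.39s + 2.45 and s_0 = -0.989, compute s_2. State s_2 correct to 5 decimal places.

s_1 = g(-0.989000) = 2.835710
s_2 = g(2.835710) = 1.344073

1.34407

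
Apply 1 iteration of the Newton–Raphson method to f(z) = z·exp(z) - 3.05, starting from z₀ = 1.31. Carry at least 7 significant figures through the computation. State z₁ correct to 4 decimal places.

f'(z) = (z + 1)·exp(z)
z_0 = 1.310000: f = 1.805088, f' = 8.561261 → z_1 = 1.310000 - (1.805088)/(8.561261) = 1.099156

1.0992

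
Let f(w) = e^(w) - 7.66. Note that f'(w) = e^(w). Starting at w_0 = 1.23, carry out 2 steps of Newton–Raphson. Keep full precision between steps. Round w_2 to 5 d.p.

w_0 = 1.230000: f = -4.238770, f' = 3.421230 → w_1 = 1.230000 - (-4.238770)/(3.421230) = 2.468961
w_1 = 2.468961: f = 4.150171, f' = 11.810171 → w_2 = 2.468961 - (4.150171)/(11.810171) = 2.117555

2.11755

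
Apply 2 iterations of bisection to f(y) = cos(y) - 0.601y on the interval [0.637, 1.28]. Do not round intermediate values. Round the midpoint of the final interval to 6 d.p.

0.878125

f(0.637000) = 0.421047, f(1.280000) = -0.482565 (opposite signs)
step 1: m = 0.958500, f(m) = -0.001310 < 0 → root in [0.637000, 0.958500]
step 2: m = 0.797750, f(m) = 0.218871 > 0 → root in [0.797750, 0.958500]
Midpoint of [0.797750, 0.958500] = 0.878125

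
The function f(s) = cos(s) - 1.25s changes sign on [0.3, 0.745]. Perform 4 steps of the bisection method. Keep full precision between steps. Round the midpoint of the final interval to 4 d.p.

0.6477

f(0.300000) = 0.580336, f(0.745000) = -0.196162 (opposite signs)
step 1: m = 0.522500, f(m) = 0.213449 > 0 → root in [0.522500, 0.745000]
step 2: m = 0.633750, f(m) = 0.013625 > 0 → root in [0.633750, 0.745000]
step 3: m = 0.689375, f(m) = -0.090075 < 0 → root in [0.633750, 0.689375]
step 4: m = 0.661563, f(m) = -0.037920 < 0 → root in [0.633750, 0.661563]
Midpoint of [0.633750, 0.661563] = 0.647656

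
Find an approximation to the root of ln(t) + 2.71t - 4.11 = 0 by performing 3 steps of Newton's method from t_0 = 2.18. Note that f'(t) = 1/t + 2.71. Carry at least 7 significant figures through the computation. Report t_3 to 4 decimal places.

1.3940

t_0 = 2.180000: f = 2.577125, f' = 3.168716 → t_1 = 2.180000 - (2.577125)/(3.168716) = 1.366697
t_1 = 1.366697: f = -0.093853, f' = 3.441691 → t_2 = 1.366697 - (-0.093853)/(3.441691) = 1.393967
t_2 = 1.393967: f = -0.000196, f' = 3.427377 → t_3 = 1.393967 - (-0.000196)/(3.427377) = 1.394024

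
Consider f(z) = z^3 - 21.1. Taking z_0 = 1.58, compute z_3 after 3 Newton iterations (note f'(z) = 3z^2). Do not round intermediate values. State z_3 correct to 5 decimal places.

z_0 = 1.580000: f = -17.155688, f' = 7.489200 → z_1 = 1.580000 - (-17.155688)/(7.489200) = 3.870724
z_1 = 3.870724: f = 36.893126, f' = 44.947506 → z_2 = 3.870724 - (36.893126)/(44.947506) = 3.049919
z_2 = 3.049919: f = 7.270364, f' = 27.906017 → z_3 = 3.049919 - (7.270364)/(27.906017) = 2.789389

2.78939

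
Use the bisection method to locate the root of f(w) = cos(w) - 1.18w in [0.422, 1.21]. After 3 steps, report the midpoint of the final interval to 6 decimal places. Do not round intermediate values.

0.668250

f(0.422000) = 0.414312, f(1.210000) = -1.074781 (opposite signs)
step 1: m = 0.816000, f(m) = -0.277740 < 0 → root in [0.422000, 0.816000]
step 2: m = 0.619000, f(m) = 0.084039 > 0 → root in [0.619000, 0.816000]
step 3: m = 0.717500, f(m) = -0.093198 < 0 → root in [0.619000, 0.717500]
Midpoint of [0.619000, 0.717500] = 0.668250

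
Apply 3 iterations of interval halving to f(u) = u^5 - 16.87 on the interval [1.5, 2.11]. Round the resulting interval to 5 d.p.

[1.72875, 1.80500]

f(1.500000) = -9.276250, f(2.110000) = 24.952720 (opposite signs)
step 1: m = 1.805000, f(m) = 2.289582 > 0 → root in [1.500000, 1.805000]
step 2: m = 1.652500, f(m) = -4.547258 < 0 → root in [1.652500, 1.805000]
step 3: m = 1.728750, f(m) = -1.429514 < 0 → root in [1.728750, 1.805000]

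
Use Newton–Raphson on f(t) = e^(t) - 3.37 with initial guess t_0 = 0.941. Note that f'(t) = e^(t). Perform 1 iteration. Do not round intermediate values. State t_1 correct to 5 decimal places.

Newton update: t ← t − f(t)/f'(t).
t_0 = 0.941000: f = -0.807457, f' = 2.562543 → t_1 = 0.941000 - (-0.807457)/(2.562543) = 1.256100

1.25610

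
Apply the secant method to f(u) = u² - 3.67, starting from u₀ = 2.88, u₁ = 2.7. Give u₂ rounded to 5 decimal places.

2.05125

f(u_0) = 4.624400, f(u_1) = 3.620000
u_2 = 2.700000 - (3.620000)·(2.700000 - 2.880000)/(3.620000 - (4.624400)) = 2.051254; f(u_2) = 0.537645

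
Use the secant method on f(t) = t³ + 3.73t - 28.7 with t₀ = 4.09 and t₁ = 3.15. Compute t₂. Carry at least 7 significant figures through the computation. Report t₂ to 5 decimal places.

2.81935

f(t_0) = 54.973629, f(t_1) = 14.305375
t_2 = 3.150000 - (14.305375)·(3.150000 - 4.090000)/(14.305375 - (54.973629)) = 2.819348; f(t_2) = 4.226376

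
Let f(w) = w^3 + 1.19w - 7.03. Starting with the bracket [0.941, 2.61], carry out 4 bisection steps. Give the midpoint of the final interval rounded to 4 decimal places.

f(0.941000) = -5.076972, f(2.610000) = 13.855481 (opposite signs)
step 1: m = 1.775500, f(m) = 0.679932 > 0 → root in [0.941000, 1.775500]
step 2: m = 1.358250, f(m) = -2.907924 < 0 → root in [1.358250, 1.775500]
step 3: m = 1.566875, f(m) = -1.318588 < 0 → root in [1.566875, 1.775500]
step 4: m = 1.671187, f(m) = -0.373881 < 0 → root in [1.671187, 1.775500]
Midpoint of [1.671187, 1.775500] = 1.723344

1.7233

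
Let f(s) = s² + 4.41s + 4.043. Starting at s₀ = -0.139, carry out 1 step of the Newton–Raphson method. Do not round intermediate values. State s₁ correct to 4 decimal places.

Newton update: s ← s − f(s)/f'(s).
f'(s) = 2s + 4.41
s_0 = -0.139000: f = 3.449331, f' = 4.132000 → s_1 = -0.139000 - (3.449331)/(4.132000) = -0.973785

-0.9738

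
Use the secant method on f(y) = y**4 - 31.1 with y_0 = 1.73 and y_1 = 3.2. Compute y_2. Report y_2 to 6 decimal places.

2.069411

Secant update: y_(k+1) = y_k − f(y_k)·(y_k − y_(k-1))/(f(y_k) − f(y_(k-1))).
f(y_0) = -22.142550, f(y_1) = 73.757600
y_2 = 3.200000 - (73.757600)·(3.200000 - 1.730000)/(73.757600 - (-22.142550)) = 2.069411; f(y_2) = -12.760527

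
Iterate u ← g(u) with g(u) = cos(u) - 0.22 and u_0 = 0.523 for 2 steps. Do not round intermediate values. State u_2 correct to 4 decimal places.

0.5783

u_1 = g(0.523000) = 0.646325
u_2 = g(0.646325) = 0.578303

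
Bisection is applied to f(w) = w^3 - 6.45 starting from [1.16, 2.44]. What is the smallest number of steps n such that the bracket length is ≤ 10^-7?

Initial width b − a = 2.44 − 1.16 = 1.280000.
After n steps the width is (b−a)/2^n; need (b−a)/2^n ≤ 10^-7.
So n ≥ log₂(1.280000/10^-7) = log₂(12800000.0000) ≈ 23.6096.
Hence n = 24.

24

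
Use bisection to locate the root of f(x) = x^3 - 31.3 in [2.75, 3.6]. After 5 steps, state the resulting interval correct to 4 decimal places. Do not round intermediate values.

f(2.750000) = -10.503125, f(3.600000) = 15.356000 (opposite signs)
step 1: m = 3.175000, f(m) = 0.705984 > 0 → root in [2.750000, 3.175000]
step 2: m = 2.962500, f(m) = -5.299896 < 0 → root in [2.962500, 3.175000]
step 3: m = 3.068750, f(m) = -2.400886 < 0 → root in [3.068750, 3.175000]
step 4: m = 3.121875, f(m) = -0.873883 < 0 → root in [3.121875, 3.175000]
step 5: m = 3.148438, f(m) = -0.090614 < 0 → root in [3.148438, 3.175000]

[3.1484, 3.1750]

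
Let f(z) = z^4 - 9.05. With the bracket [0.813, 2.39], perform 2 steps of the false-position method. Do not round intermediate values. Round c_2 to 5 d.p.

1.49125

f(0.813000) = -8.613120, f(2.390000) = 23.578086
step 1: c = 1.234944, f(c) = -6.724110 < 0 → new bracket [1.234944, 2.390000]
step 2: c = 1.491253, f(c) = -4.104555 < 0 → new bracket [1.491253, 2.390000]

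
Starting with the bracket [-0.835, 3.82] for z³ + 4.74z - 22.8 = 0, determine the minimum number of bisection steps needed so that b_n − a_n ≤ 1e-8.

29

Initial width b − a = 3.82 − -0.835 = 4.655000.
After n steps the width is (b−a)/2^n; need (b−a)/2^n ≤ 1e-8.
So n ≥ log₂(4.655000/1e-8) = log₂(465500000.0000) ≈ 28.7942.
Hence n = 29.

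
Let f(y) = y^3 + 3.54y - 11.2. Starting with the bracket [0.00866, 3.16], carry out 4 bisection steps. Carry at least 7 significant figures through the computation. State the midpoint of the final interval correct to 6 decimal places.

f(0.008660) = -11.169343, f(3.160000) = 31.540896 (opposite signs)
step 1: m = 1.584330, f(m) = -1.614643 < 0 → root in [1.584330, 3.160000]
step 2: m = 2.372165, f(m) = 10.546032 > 0 → root in [1.584330, 2.372165]
step 3: m = 1.978247, f(m) = 3.544795 > 0 → root in [1.584330, 1.978247]
step 4: m = 1.781289, f(m) = 0.757773 > 0 → root in [1.584330, 1.781289]
Midpoint of [1.584330, 1.781289] = 1.682809

1.682809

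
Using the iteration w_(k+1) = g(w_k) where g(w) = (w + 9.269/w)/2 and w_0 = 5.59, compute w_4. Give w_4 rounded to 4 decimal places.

w_1 = g(5.590000) = 3.624070
w_2 = g(3.624070) = 3.090846
w_3 = g(3.090846) = 3.044851
w_4 = g(3.044851) = 3.044503

3.0445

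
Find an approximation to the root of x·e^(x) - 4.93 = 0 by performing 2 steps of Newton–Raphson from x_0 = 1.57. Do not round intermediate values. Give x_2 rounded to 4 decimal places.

1.3198

f'(x) = (x + 1)·e^(x)
x_0 = 1.570000: f = 2.616438, f' = 12.353086 → x_1 = 1.570000 - (2.616438)/(12.353086) = 1.358196
x_1 = 1.358196: f = 0.352253, f' = 9.171422 → x_2 = 1.358196 - (0.352253)/(9.171422) = 1.319788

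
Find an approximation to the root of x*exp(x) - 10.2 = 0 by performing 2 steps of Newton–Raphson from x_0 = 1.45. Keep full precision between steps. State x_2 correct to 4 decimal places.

1.7620

Newton update: x ← x − f(x)/f'(x).
f'(x) = (x+1)*exp(x)
x_0 = 1.450000: f = -4.018484, f' = 10.444631 → x_1 = 1.450000 - (-4.018484)/(10.444631) = 1.834742
x_1 = 1.834742: f = 1.291932, f' = 17.755448 → x_2 = 1.834742 - (1.291932)/(17.755448) = 1.761979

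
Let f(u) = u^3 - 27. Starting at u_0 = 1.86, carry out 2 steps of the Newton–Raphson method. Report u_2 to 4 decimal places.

f'(u) = 3u^2
u_0 = 1.860000: f = -20.565144, f' = 10.378800 → u_1 = 1.860000 - (-20.565144)/(10.378800) = 3.841457
u_1 = 3.841457: f = 29.687573, f' = 44.270371 → u_2 = 3.841457 - (29.687573)/(44.270371) = 3.170860

3.1709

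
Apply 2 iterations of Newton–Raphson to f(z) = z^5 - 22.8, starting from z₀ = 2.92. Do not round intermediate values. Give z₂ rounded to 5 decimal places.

f'(z) = 5z⁴
z_0 = 2.920000: f = 189.482531, f' = 363.497485 → z_1 = 2.920000 - (189.482531)/(363.497485) = 2.398724
z_1 = 2.398724: f = 56.614784, f' = 165.535480 → z_2 = 2.398724 - (56.614784)/(165.535480) = 2.056714

2.05671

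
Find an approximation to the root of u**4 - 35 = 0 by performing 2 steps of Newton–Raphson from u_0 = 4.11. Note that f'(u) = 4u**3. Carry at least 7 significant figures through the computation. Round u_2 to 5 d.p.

2.67130

u_0 = 4.110000: f = 250.343042, f' = 277.706124 → u_1 = 4.110000 - (250.343042)/(277.706124) = 3.208533
u_1 = 3.208533: f = 70.980454, f' = 132.123273 → u_2 = 3.208533 - (70.980454)/(132.123273) = 2.671304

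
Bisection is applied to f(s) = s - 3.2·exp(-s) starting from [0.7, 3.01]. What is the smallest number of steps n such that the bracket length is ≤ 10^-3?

12

Initial width b − a = 3.01 − 0.7 = 2.310000.
After n steps the width is (b−a)/2^n; need (b−a)/2^n ≤ 10^-3.
So n ≥ log₂(2.310000/10^-3) = log₂(2310.0000) ≈ 11.1737.
Hence n = 12.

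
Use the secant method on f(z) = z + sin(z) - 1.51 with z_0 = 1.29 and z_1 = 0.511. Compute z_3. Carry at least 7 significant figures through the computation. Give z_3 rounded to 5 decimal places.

0.79738

f(z_0) = 0.740835, f(z_1) = -0.509950
z_2 = 0.511000 - (-0.509950)·(0.511000 - 1.290000)/(-0.509950 - (0.740835)) = 0.828601; f(z_2) = 0.055588
z_3 = 0.828601 - (0.055588)·(0.828601 - 0.511000)/(0.055588 - (-0.509950)) = 0.797384; f(z_3) = 0.002914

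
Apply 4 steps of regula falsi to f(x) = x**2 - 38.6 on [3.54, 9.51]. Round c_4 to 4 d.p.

6.2063

f(3.540000) = -26.068400, f(9.510000) = 51.840100
step 1: c = 5.537579, f(c) = -7.935224 < 0 → new bracket [5.537579, 9.510000]
step 2: c = 6.064921, f(c) = -1.816736 < 0 → new bracket [6.064921, 9.510000]
step 3: c = 6.181566, f(c) = -0.388245 < 0 → new bracket [6.181566, 9.510000]
step 4: c = 6.206308, f(c) = -0.081741 < 0 → new bracket [6.206308, 9.510000]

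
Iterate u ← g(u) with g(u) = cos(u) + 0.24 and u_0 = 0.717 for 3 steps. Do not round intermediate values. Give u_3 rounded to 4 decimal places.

u_1 = g(0.717000) = 0.993780
u_2 = g(0.993780) = 0.785525
u_3 = g(0.785525) = 0.947017

0.9470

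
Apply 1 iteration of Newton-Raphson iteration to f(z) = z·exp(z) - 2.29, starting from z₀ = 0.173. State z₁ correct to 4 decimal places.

1.6676

f'(z) = (z + 1)·exp(z)
z_0 = 0.173000: f = -2.084326, f' = 1.394540 → z_1 = 0.173000 - (-2.084326)/(1.394540) = 1.667634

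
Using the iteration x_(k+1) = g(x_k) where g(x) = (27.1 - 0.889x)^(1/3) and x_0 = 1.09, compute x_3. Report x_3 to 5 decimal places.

2.90516

x_1 = g(1.090000) = 2.967463
x_2 = g(2.967463) = 2.902888
x_3 = g(2.902888) = 2.905157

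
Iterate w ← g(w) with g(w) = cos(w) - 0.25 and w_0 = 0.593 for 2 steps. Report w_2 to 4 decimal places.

w_1 = g(0.593000) = 0.579268
w_2 = g(0.579268) = 0.586864

0.5869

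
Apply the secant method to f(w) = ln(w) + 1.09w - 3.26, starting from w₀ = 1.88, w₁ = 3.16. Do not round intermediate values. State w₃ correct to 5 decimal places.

2.24681

f(w_0) = -0.579528, f(w_1) = 1.334972
w_2 = 3.160000 - (1.334972)·(3.160000 - 1.880000)/(1.334972 - (-0.579528)) = 2.267462; f(w_2) = 0.030195
w_3 = 2.267462 - (0.030195)·(2.267462 - 3.160000)/(0.030195 - (1.334972)) = 2.246807; f(w_3) = -0.001470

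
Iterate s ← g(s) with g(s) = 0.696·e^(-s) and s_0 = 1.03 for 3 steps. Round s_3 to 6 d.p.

s_1 = g(1.030000) = 0.248477
s_2 = g(0.248477) = 0.542872
s_3 = g(0.542872) = 0.404430

0.404430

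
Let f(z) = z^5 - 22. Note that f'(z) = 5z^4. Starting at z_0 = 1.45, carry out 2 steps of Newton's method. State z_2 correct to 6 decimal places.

1.928168

z_0 = 1.450000: f = -15.590266, f' = 22.102531 → z_1 = 1.450000 - (-15.590266)/(22.102531) = 2.155361
z_1 = 2.155361: f = 24.515770, f' = 107.907138 → z_2 = 2.155361 - (24.515770)/(107.907138) = 1.928168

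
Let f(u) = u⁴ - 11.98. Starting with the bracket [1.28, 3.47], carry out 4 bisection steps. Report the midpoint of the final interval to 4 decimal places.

f(1.280000) = -9.295645, f(3.470000) = 133.003273 (opposite signs)
step 1: m = 2.375000, f(m) = 19.836650 > 0 → root in [1.280000, 2.375000]
step 2: m = 1.827500, f(m) = -0.826028 < 0 → root in [1.827500, 2.375000]
step 3: m = 2.101250, f(m) = 7.514446 > 0 → root in [1.827500, 2.101250]
step 4: m = 1.964375, f(m) = 2.910099 > 0 → root in [1.827500, 1.964375]
Midpoint of [1.827500, 1.964375] = 1.895938

1.8959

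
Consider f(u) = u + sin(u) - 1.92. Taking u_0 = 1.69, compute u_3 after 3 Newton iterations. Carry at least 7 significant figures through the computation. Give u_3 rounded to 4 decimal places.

1.0517

f'(u) = 1 + cos(u)
u_0 = 1.690000: f = 0.762904, f' = 0.881078 → u_1 = 1.690000 - (0.762904)/(0.881078) = 0.824125
u_1 = 0.824125: f = -0.361921, f' = 1.679199 → u_2 = 0.824125 - (-0.361921)/(1.679199) = 1.039657
u_2 = 1.039657: f = -0.018112, f' = 1.506516 → u_3 = 1.039657 - (-0.018112)/(1.506516) = 1.051680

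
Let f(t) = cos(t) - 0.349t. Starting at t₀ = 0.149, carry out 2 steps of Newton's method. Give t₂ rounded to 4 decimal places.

f'(t) = -sin(t) - 0.349
t_0 = 0.149000: f = 0.936919, f' = -0.497449 → t_1 = 0.149000 - (0.936919)/(-0.497449) = 2.032446
t_1 = 2.032446: f = -1.154750, f' = -1.244319 → t_2 = 2.032446 - (-1.154750)/(-1.244319) = 1.104429

1.1044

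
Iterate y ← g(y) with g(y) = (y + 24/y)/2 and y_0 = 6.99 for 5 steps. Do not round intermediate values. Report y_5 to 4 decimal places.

y_1 = g(6.990000) = 5.211738
y_2 = g(5.211738) = 4.908364
y_3 = g(4.908364) = 4.898988
y_4 = g(4.898988) = 4.898979
y_5 = g(4.898979) = 4.898979

4.8990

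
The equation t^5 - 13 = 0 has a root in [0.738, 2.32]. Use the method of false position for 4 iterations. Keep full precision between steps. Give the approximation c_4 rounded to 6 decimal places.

1.530963

f(0.738000) = -12.781082, f(2.320000) = 54.210933
step 1: c = 1.039822, f(c) = -11.784387 < 0 → new bracket [1.039822, 2.320000]
step 2: c = 1.268416, f(c) = -9.716718 < 0 → new bracket [1.268416, 2.320000]
step 3: c = 1.428252, f(c) = -7.056749 < 0 → new bracket [1.428252, 2.320000]
step 4: c = 1.530963, f(c) = -4.589481 < 0 → new bracket [1.530963, 2.320000]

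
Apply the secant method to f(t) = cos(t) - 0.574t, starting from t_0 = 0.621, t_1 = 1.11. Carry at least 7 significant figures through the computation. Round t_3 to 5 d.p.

Secant update: t_(k+1) = t_k − f(t_k)·(t_k − t_(k-1))/(f(t_k) − f(t_(k-1))).
f(t_0) = 0.456843, f(t_1) = -0.192478
t_2 = 1.110000 - (-0.192478)·(1.110000 - 0.621000)/(-0.192478 - (0.456843)) = 0.965046; f(t_2) = 0.015443
t_3 = 0.965046 - (0.015443)·(0.965046 - 1.110000)/(0.015443 - (-0.192478)) = 0.975812; f(t_3) = 0.000380

0.97581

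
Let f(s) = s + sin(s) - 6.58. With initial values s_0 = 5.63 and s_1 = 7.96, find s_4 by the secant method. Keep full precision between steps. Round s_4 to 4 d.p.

Secant update: s_(k+1) = s_k − f(s_k)·(s_k − s_(k-1))/(f(s_k) − f(s_(k-1))).
f(s_0) = -1.557719, f(s_1) = 2.374385
s_2 = 7.960000 - (2.374385)·(7.960000 - 5.630000)/(2.374385 - (-1.557719)) = 6.553039; f(s_2) = 0.239629
s_3 = 6.553039 - (0.239629)·(6.553039 - 7.960000)/(0.239629 - (2.374385)) = 6.395106; f(s_3) = -0.073208
s_4 = 6.395106 - (-0.073208)·(6.395106 - 6.553039)/(-0.073208 - (0.239629)) = 6.432064; f(s_4) = 0.000393

6.4321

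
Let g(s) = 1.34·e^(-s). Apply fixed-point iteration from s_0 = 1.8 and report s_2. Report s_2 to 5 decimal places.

1.07376

s_1 = g(1.800000) = 0.221501
s_2 = g(0.221501) = 1.073763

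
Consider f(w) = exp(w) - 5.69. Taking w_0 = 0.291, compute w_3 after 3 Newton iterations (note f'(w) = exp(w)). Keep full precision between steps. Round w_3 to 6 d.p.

2.087806

w_0 = 0.291000: f = -4.352235, f' = 1.337765 → w_1 = 0.291000 - (-4.352235)/(1.337765) = 3.544364
w_1 = 3.544364: f = 28.927669, f' = 34.617669 → w_2 = 3.544364 - (28.927669)/(34.617669) = 2.708731
w_2 = 2.708731: f = 9.320218, f' = 15.010218 → w_3 = 2.708731 - (9.320218)/(15.010218) = 2.087806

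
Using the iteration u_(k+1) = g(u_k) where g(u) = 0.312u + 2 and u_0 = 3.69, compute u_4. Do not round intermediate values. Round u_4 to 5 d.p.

2.91440

u_1 = g(3.690000) = 3.151280
u_2 = g(3.151280) = 2.983199
u_3 = g(2.983199) = 2.930758
u_4 = g(2.930758) = 2.914397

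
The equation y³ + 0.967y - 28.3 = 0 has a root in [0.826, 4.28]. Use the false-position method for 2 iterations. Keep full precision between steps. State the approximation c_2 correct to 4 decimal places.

f(0.826000) = -26.937698, f(4.280000) = 54.241512
step 1: c = 1.972141, f(c) = -18.722614 < 0 → new bracket [1.972141, 4.280000]
step 2: c = 2.564338, f(c) = -8.957633 < 0 → new bracket [2.564338, 4.280000]

2.5643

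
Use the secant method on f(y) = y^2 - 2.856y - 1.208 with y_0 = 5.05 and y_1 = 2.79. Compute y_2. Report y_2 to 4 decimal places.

Secant update: y_(k+1) = y_k − f(y_k)·(y_k − y_(k-1))/(f(y_k) − f(y_(k-1))).
f(y_0) = 9.871700, f(y_1) = -1.392140
y_2 = 2.790000 - (-1.392140)·(2.790000 - 5.050000)/(-1.392140 - (9.871700)) = 3.069322; f(y_2) = -0.553247

3.0693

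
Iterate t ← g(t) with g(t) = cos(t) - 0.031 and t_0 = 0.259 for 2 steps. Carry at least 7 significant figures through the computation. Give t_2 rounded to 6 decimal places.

0.562298

t_1 = g(0.259000) = 0.935647
t_2 = g(0.935647) = 0.562298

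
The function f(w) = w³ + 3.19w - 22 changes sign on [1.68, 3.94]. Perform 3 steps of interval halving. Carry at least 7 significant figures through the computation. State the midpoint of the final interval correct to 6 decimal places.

f(1.680000) = -11.899168, f(3.940000) = 51.731584 (opposite signs)
step 1: m = 2.810000, f(m) = 9.151941 > 0 → root in [1.680000, 2.810000]
step 2: m = 2.245000, f(m) = -3.523594 < 0 → root in [2.245000, 2.810000]
step 3: m = 2.527500, f(m) = 2.209043 > 0 → root in [2.245000, 2.527500]
Midpoint of [2.245000, 2.527500] = 2.386250

2.386250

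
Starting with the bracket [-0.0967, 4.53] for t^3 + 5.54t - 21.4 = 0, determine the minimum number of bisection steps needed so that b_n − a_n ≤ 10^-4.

Initial width b − a = 4.53 − -0.0967 = 4.626700.
After n steps the width is (b−a)/2^n; need (b−a)/2^n ≤ 10^-4.
So n ≥ log₂(4.626700/10^-4) = log₂(46267.0000) ≈ 15.4977.
Hence n = 16.

16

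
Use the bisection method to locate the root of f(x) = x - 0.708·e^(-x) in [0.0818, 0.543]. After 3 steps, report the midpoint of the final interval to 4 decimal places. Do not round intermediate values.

0.4565

f(0.081800) = -0.570591, f(0.543000) = 0.131650 (opposite signs)
step 1: m = 0.312400, f(m) = -0.205636 < 0 → root in [0.312400, 0.543000]
step 2: m = 0.427700, f(m) = -0.033921 < 0 → root in [0.427700, 0.543000]
step 3: m = 0.485350, f(m) = 0.049589 > 0 → root in [0.427700, 0.485350]
Midpoint of [0.427700, 0.485350] = 0.456525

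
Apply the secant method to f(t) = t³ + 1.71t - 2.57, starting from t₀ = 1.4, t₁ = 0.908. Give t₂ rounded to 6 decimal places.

0.954605

f(t_0) = 2.568000, f(t_1) = -0.268707
t_2 = 0.908000 - (-0.268707)·(0.908000 - 1.400000)/(-0.268707 - (2.568000)) = 0.954605; f(t_2) = -0.067723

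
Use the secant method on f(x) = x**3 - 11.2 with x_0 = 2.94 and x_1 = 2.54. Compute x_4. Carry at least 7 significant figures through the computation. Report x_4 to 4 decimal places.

Secant update: x_(k+1) = x_k − f(x_k)·(x_k − x_(k-1))/(f(x_k) − f(x_(k-1))).
f(x_0) = 14.212184, f(x_1) = 5.187064
x_2 = 2.540000 - (5.187064)·(2.540000 - 2.940000)/(5.187064 - (14.212184)) = 2.310105; f(x_2) = 1.128080
x_3 = 2.310105 - (1.128080)·(2.310105 - 2.540000)/(1.128080 - (5.187064)) = 2.246213; f(x_3) = 0.133204
x_4 = 2.246213 - (0.133204)·(2.246213 - 2.310105)/(0.133204 - (1.128080)) = 2.237658; f(x_4) = 0.004211

2.2377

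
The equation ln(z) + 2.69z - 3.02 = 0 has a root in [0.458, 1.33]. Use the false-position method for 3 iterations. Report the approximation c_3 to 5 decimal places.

1.09078

f(0.458000) = -2.568866, f(1.330000) = 0.842879
step 1: c = 1.114571, f(c) = 0.086664 > 0 → new bracket [0.458000, 1.114571]
step 2: c = 1.093143, f(c) = 0.009612 > 0 → new bracket [0.458000, 1.093143]
step 3: c = 1.090775, f(c) = 0.001075 > 0 → new bracket [0.458000, 1.090775]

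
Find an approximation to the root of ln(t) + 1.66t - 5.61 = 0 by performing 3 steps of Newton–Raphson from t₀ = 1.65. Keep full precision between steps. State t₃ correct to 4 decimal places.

Newton update: t ← t − f(t)/f'(t).
f'(t) = 1/t + 1.66
t_0 = 1.650000: f = -2.370225, f' = 2.266061 → t_1 = 1.650000 - (-2.370225)/(2.266061) = 2.695967
t_1 = 2.695967: f = -0.142938, f' = 2.030924 → t_2 = 2.695967 - (-0.142938)/(2.030924) = 2.766348
t_2 = 2.766348: f = -0.000335, f' = 2.021487 → t_3 = 2.766348 - (-0.000335)/(2.021487) = 2.766513

2.7665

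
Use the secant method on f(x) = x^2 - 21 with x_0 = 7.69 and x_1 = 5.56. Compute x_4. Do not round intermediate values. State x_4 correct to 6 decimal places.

Secant update: x_(k+1) = x_k − f(x_k)·(x_k − x_(k-1))/(f(x_k) − f(x_(k-1))).
f(x_0) = 38.136100, f(x_1) = 9.913600
x_2 = 5.560000 - (9.913600)·(5.560000 - 7.690000)/(9.913600 - (38.136100)) = 4.811804; f(x_2) = 2.153456
x_3 = 4.811804 - (2.153456)·(4.811804 - 5.560000)/(2.153456 - (9.913600)) = 4.604178; f(x_3) = 0.198453
x_4 = 4.604178 - (0.198453)·(4.604178 - 4.811804)/(0.198453 - (2.153456)) = 4.583102; f(x_4) = 0.004820

4.583102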